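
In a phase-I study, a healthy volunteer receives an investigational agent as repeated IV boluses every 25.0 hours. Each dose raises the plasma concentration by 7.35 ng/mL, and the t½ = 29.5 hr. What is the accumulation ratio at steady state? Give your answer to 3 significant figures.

2.25

k = ln 2 / 29.5 = 0.02350 hr⁻¹
Fraction remaining after one interval: e^(−kτ) = e^(−0.02350 × 25.0) = 0.5558
R = 1 / (1 − 0.5558) = 1 / 0.4442 ≈ 2.25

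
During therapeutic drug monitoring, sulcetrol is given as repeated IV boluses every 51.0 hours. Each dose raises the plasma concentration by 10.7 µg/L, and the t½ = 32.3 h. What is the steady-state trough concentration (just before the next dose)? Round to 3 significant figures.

k = ln 2 / 32.3 = 0.02146 h⁻¹
Fraction remaining after one interval: e^(−kτ) = e^(−0.02146 × 51.0) = 0.3347
R = 1 / (1 − 0.3347) = 1.503
Css,max = 10.7 × 1.503 = 16.08 µg/L
Css,min = Css,max × e^(−kτ) = 16.08 × 0.3347 ≈ 5.38 µg/L

5.38 µg/L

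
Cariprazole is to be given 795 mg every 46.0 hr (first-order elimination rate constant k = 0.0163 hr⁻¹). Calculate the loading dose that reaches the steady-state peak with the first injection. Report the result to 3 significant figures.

Accumulation ratio R = 1 / (1 − e^(−kτ)) = 1 / (1 − e^(−0.01630×46.0)) = 1 / (1 − 0.4725) = 1.896
Loading dose = maintenance dose × R = 795 × 1.896 ≈ 1510 mg

1510 mg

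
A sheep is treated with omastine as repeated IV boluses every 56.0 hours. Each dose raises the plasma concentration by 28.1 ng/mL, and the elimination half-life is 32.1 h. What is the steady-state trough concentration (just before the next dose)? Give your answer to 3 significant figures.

k = ln 2 / 32.1 = 0.02159 h⁻¹
Fraction remaining after one interval: e^(−kτ) = e^(−0.02159 × 56.0) = 0.2984
R = 1 / (1 − 0.2984) = 1.425
Css,max = 28.1 × 1.425 = 40.05 ng/mL
Css,min = Css,max × e^(−kτ) = 40.05 × 0.2984 ≈ 12.0 ng/mL

12.0 ng/mL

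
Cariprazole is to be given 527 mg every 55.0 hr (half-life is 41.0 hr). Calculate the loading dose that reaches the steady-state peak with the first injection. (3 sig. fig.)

871 mg

k = ln 2 / 41.0 = 0.01691 hr⁻¹
Accumulation ratio R = 1 / (1 − e^(−kτ)) = 1 / (1 − e^(−0.01691×55.0)) = 1 / (1 − 0.3946) = 1.652
Loading dose = maintenance dose × R = 527 × 1.652 ≈ 871 mg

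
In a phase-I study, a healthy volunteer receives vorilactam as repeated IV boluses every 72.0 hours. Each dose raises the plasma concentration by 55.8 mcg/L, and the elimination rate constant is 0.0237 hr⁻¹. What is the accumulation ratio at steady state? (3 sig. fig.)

1.22

Fraction remaining after one interval: e^(−kτ) = e^(−0.02370 × 72.0) = 0.1815
R = 1 / (1 − 0.1815) = 1 / 0.8185 ≈ 1.22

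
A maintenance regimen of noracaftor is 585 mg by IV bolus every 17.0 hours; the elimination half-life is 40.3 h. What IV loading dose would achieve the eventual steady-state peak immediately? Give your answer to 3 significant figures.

2310 mg

k = ln 2 / 40.3 = 0.01720 h⁻¹
Accumulation ratio R = 1 / (1 − e^(−kτ)) = 1 / (1 − e^(−0.01720×17.0)) = 1 / (1 − 0.7465) = 3.944
Loading dose = maintenance dose × R = 585 × 3.944 ≈ 2310 mg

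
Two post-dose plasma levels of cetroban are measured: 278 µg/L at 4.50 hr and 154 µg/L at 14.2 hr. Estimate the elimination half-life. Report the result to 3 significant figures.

k = ln(C₁/C₂) / (t₂ − t₁) = ln(278/154) / (14.2 − 4.50)
  = 0.5907 / 9.700 = 0.06089 hr⁻¹
t½ = ln 2 / k = ln 2 / 0.06089 ≈ 11.4 hours

11.4 hours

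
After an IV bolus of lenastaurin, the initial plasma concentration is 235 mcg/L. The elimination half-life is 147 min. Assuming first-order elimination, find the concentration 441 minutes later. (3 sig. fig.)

29.4 mcg/L

k = ln 2 / 147 = 0.004715 min⁻¹
441 min is 3.000 half-lives, so C = 235 × (1/2)^3.000 = 235 × 0.1250 ≈ 29.4 mcg/L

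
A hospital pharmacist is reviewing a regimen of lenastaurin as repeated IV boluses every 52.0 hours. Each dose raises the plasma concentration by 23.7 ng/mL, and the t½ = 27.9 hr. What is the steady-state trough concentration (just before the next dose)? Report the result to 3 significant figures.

k = ln 2 / 27.9 = 0.02484 hr⁻¹
Fraction remaining after one interval: e^(−kτ) = e^(−0.02484 × 52.0) = 0.2748
R = 1 / (1 − 0.2748) = 1.379
Css,max = 23.7 × 1.379 = 32.68 ng/mL
Css,min = Css,max × e^(−kτ) = 32.68 × 0.2748 ≈ 8.98 ng/mL

8.98 ng/mL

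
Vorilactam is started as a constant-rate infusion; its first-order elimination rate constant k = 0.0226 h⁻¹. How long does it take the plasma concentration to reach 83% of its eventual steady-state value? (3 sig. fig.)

78.4 hours

f = 1 − e^(−kt)  ⇒  t = −ln(1 − f) / k
t = −ln(1 − 0.83) / 0.02260 = 1.772 / 0.02260 ≈ 78.4 hours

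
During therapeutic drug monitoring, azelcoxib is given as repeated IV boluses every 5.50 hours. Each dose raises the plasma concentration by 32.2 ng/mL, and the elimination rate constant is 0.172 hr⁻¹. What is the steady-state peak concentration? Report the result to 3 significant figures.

Fraction remaining after one interval: e^(−kτ) = e^(−0.1720 × 5.50) = 0.3883
R = 1 / (1 − 0.3883) = 1.635
Css,max = 32.2 × 1.635 ≈ 52.6 ng/mL

52.6 ng/mL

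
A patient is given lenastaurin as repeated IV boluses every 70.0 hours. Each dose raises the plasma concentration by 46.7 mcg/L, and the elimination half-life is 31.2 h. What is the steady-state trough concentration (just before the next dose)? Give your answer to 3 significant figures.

k = ln 2 / 31.2 = 0.02222 h⁻¹
Fraction remaining after one interval: e^(−kτ) = e^(−0.02222 × 70.0) = 0.2112
R = 1 / (1 − 0.2112) = 1.268
Css,max = 46.7 × 1.268 = 59.20 mcg/L
Css,min = Css,max × e^(−kτ) = 59.20 × 0.2112 ≈ 12.5 mcg/L

12.5 mcg/L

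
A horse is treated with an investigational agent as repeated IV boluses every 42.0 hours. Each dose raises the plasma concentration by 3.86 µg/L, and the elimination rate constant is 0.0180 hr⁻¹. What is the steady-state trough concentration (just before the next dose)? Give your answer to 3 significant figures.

3.42 µg/L

Fraction remaining after one interval: e^(−kτ) = e^(−0.01800 × 42.0) = 0.4695
R = 1 / (1 − 0.4695) = 1.885
Css,max = 3.86 × 1.885 = 7.277 µg/L
Css,min = Css,max × e^(−kτ) = 7.277 × 0.4695 ≈ 3.42 µg/L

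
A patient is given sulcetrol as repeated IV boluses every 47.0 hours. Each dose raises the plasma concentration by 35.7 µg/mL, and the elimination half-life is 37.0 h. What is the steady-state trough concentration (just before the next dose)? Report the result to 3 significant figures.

k = ln 2 / 37.0 = 0.01873 h⁻¹
Fraction remaining after one interval: e^(−kτ) = e^(−0.01873 × 47.0) = 0.4146
R = 1 / (1 − 0.4146) = 1.708
Css,max = 35.7 × 1.708 = 60.98 µg/mL
Css,min = Css,max × e^(−kτ) = 60.98 × 0.4146 ≈ 25.3 µg/mL

25.3 µg/mL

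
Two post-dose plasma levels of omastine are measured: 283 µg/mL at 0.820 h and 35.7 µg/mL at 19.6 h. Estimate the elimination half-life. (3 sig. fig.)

k = ln(C₁/C₂) / (t₂ − t₁) = ln(283/35.7) / (19.6 − 0.820)
  = 2.070 / 18.78 = 0.1102 h⁻¹
t½ = ln 2 / k = ln 2 / 0.1102 ≈ 6.29 hours

6.29 hours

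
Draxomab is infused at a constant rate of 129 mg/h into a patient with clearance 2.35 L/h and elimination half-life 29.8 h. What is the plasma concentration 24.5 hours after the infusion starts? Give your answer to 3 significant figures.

Css = rate / CL = 129 / 2.35 = 54.89 mg/L
k = ln 2 / 29.8 = 0.02326 h⁻¹
C(t) = Css (1 − e^(−kt)) = 54.89 × (1 − e^(−0.5699)) = 54.89 × 0.4344 ≈ 23.8 mg/L

23.8 mg/L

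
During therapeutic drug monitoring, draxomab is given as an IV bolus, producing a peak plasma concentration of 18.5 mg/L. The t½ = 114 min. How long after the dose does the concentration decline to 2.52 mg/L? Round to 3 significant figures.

328 minutes

k = ln 2 / 114 = 0.006080 min⁻¹
C(t) = C₀ e^(−kt)  ⇒  t = ln(C₀/C) / k
t = ln(18.5/2.52) / 0.006080 = 1.994 / 0.006080 ≈ 328 minutes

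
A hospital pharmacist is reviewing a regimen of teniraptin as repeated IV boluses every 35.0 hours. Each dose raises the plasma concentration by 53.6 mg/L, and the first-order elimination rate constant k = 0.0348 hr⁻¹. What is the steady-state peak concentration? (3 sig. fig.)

76.1 mg/L

Fraction remaining after one interval: e^(−kτ) = e^(−0.03480 × 35.0) = 0.2958
R = 1 / (1 − 0.2958) = 1.420
Css,max = 53.6 × 1.420 ≈ 76.1 mg/L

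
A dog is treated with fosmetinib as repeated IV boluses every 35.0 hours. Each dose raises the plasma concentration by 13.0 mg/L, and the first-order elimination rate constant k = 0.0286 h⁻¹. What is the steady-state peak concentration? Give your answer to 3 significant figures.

Fraction remaining after one interval: e^(−kτ) = e^(−0.02860 × 35.0) = 0.3675
R = 1 / (1 − 0.3675) = 1.581
Css,max = 13.0 × 1.581 ≈ 20.6 mg/L

20.6 mg/L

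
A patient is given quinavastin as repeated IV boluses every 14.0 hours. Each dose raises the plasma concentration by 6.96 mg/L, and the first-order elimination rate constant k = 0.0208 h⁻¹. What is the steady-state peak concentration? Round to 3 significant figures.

Fraction remaining after one interval: e^(−kτ) = e^(−0.02080 × 14.0) = 0.7474
R = 1 / (1 − 0.7474) = 3.958
Css,max = 6.96 × 3.958 ≈ 27.5 mg/L

27.5 mg/L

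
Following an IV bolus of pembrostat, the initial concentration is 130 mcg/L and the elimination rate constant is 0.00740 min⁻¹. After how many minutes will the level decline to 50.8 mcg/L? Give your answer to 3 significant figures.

127 minutes

C(t) = C₀ e^(−kt)  ⇒  t = ln(C₀/C) / k
t = ln(130/50.8) / 0.007400 = 0.9396 / 0.007400 ≈ 127 minutes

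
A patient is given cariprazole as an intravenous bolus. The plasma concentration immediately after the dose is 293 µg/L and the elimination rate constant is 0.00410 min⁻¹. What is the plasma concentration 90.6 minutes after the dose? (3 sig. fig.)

202 µg/L

C(t) = C₀ e^(−kt) = 293 × e^(−0.004100 × 90.6) = 293 × e^(−0.3715) = 293 × 0.6897 ≈ 202 µg/L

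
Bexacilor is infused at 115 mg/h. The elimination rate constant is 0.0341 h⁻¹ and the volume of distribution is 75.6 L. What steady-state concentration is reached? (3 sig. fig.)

44.6 µg/mL

CL = k · V = 0.0341 × 75.6 = 2.578 L/h
Css = rate / CL = 115 / 2.578 ≈ 44.6 µg/mL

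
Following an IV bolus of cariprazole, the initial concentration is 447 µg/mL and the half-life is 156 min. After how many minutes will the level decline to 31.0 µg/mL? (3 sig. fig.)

k = ln 2 / 156 = 0.004443 min⁻¹
C(t) = C₀ e^(−kt)  ⇒  t = ln(C₀/C) / k
t = ln(447/31.0) / 0.004443 = 2.669 / 0.004443 ≈ 601 minutes

601 minutes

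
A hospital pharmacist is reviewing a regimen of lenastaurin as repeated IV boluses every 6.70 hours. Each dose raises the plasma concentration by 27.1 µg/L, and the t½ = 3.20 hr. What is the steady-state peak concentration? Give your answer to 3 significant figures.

k = ln 2 / 3.20 = 0.2166 hr⁻¹
Fraction remaining after one interval: e^(−kτ) = e^(−0.2166 × 6.70) = 0.2343
R = 1 / (1 − 0.2343) = 1.306
Css,max = 27.1 × 1.306 ≈ 35.4 µg/L

35.4 µg/L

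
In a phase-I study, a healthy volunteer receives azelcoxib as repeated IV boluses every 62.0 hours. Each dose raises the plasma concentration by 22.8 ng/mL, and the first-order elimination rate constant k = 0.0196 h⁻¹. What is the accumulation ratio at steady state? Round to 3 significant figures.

1.42

Fraction remaining after one interval: e^(−kτ) = e^(−0.01960 × 62.0) = 0.2967
R = 1 / (1 − 0.2967) = 1 / 0.7033 ≈ 1.42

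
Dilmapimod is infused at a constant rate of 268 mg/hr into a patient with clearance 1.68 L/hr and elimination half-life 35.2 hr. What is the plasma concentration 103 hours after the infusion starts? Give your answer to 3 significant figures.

139 µg/mL

Css = rate / CL = 268 / 1.68 = 159.5 µg/mL
k = ln 2 / 35.2 = 0.01969 hr⁻¹
C(t) = Css (1 − e^(−kt)) = 159.5 × (1 − e^(−2.028)) = 159.5 × 0.8684 ≈ 139 µg/mL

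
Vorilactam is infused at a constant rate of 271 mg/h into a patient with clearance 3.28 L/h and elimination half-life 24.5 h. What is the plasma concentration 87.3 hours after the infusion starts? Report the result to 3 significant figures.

Css = rate / CL = 271 / 3.28 = 82.62 µg/mL
k = ln 2 / 24.5 = 0.02829 h⁻¹
C(t) = Css (1 − e^(−kt)) = 82.62 × (1 − e^(−2.470)) = 82.62 × 0.9154 ≈ 75.6 µg/mL

75.6 µg/mL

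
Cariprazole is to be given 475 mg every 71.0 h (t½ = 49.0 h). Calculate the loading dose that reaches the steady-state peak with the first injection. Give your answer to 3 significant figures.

k = ln 2 / 49.0 = 0.01415 h⁻¹
Accumulation ratio R = 1 / (1 − e^(−kτ)) = 1 / (1 − e^(−0.01415×71.0)) = 1 / (1 − 0.3663) = 1.578
Loading dose = maintenance dose × R = 475 × 1.578 ≈ 750 mg

750 mg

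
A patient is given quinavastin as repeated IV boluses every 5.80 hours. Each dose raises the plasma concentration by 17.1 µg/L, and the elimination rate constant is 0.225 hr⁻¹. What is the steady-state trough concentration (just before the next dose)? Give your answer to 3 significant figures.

6.36 µg/L

Fraction remaining after one interval: e^(−kτ) = e^(−0.2250 × 5.80) = 0.2712
R = 1 / (1 − 0.2712) = 1.372
Css,max = 17.1 × 1.372 = 23.46 µg/L
Css,min = Css,max × e^(−kτ) = 23.46 × 0.2712 ≈ 6.36 µg/L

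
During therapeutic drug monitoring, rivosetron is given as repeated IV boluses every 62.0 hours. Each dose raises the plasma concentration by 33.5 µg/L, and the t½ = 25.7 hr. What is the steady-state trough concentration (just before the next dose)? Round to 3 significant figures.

7.75 µg/L

k = ln 2 / 25.7 = 0.02697 hr⁻¹
Fraction remaining after one interval: e^(−kτ) = e^(−0.02697 × 62.0) = 0.1878
R = 1 / (1 − 0.1878) = 1.231
Css,max = 33.5 × 1.231 = 41.25 µg/L
Css,min = Css,max × e^(−kτ) = 41.25 × 0.1878 ≈ 7.75 µg/L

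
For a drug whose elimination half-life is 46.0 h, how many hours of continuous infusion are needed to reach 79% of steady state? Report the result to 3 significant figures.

k = ln 2 / 46.0 = 0.01507 h⁻¹
f = 1 − e^(−kt)  ⇒  t = −ln(1 − f) / k
t = −ln(1 − 0.79) / 0.01507 = 1.561 / 0.01507 ≈ 104 hours

104 hours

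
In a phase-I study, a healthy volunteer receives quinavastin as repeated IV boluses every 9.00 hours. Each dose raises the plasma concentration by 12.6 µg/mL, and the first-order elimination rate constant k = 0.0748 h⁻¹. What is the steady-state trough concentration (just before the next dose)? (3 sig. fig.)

Fraction remaining after one interval: e^(−kτ) = e^(−0.07480 × 9.00) = 0.5101
R = 1 / (1 − 0.5101) = 2.041
Css,max = 12.6 × 2.041 = 25.72 µg/mL
Css,min = Css,max × e^(−kτ) = 25.72 × 0.5101 ≈ 13.1 µg/mL

13.1 µg/mL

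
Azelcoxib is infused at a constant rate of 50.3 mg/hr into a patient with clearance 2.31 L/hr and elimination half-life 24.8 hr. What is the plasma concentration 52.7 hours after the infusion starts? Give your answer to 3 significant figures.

Css = rate / CL = 50.3 / 2.31 = 21.77 mg/L
k = ln 2 / 24.8 = 0.02795 hr⁻¹
C(t) = Css (1 − e^(−kt)) = 21.77 × (1 − e^(−1.473)) = 21.77 × 0.7707 ≈ 16.8 mg/L

16.8 mg/L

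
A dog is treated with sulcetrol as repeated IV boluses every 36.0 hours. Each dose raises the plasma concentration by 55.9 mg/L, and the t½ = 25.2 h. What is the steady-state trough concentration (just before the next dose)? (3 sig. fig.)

33.0 mg/L

k = ln 2 / 25.2 = 0.02751 h⁻¹
Fraction remaining after one interval: e^(−kτ) = e^(−0.02751 × 36.0) = 0.3715
R = 1 / (1 − 0.3715) = 1.591
Css,max = 55.9 × 1.591 = 88.94 mg/L
Css,min = Css,max × e^(−kτ) = 88.94 × 0.3715 ≈ 33.0 mg/L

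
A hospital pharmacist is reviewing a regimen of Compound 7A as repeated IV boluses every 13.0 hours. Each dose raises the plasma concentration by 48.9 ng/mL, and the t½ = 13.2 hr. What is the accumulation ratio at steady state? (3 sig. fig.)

2.02

k = ln 2 / 13.2 = 0.05251 hr⁻¹
Fraction remaining after one interval: e^(−kτ) = e^(−0.05251 × 13.0) = 0.5053
R = 1 / (1 − 0.5053) = 1 / 0.4947 ≈ 2.02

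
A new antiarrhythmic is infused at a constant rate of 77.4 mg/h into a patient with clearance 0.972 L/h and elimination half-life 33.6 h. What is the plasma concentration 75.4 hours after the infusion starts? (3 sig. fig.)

62.8 µg/mL

Css = rate / CL = 77.4 / 0.972 = 79.63 µg/mL
k = ln 2 / 33.6 = 0.02063 h⁻¹
C(t) = Css (1 − e^(−kt)) = 79.63 × (1 − e^(−1.555)) = 79.63 × 0.7889 ≈ 62.8 µg/mL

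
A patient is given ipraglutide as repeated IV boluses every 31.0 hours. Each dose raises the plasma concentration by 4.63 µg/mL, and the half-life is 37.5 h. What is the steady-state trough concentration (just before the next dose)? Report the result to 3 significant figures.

5.99 µg/mL

k = ln 2 / 37.5 = 0.01848 h⁻¹
Fraction remaining after one interval: e^(−kτ) = e^(−0.01848 × 31.0) = 0.5638
R = 1 / (1 − 0.5638) = 2.293
Css,max = 4.63 × 2.293 = 10.62 µg/mL
Css,min = Css,max × e^(−kτ) = 10.62 × 0.5638 ≈ 5.99 µg/mL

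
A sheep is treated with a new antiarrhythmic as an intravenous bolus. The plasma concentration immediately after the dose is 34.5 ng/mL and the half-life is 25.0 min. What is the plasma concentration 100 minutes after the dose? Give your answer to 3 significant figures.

k = ln 2 / 25.0 = 0.02773 min⁻¹
100 min is 4.000 half-lives, so C = 34.5 × (1/2)^4.000 = 34.5 × 0.06250 ≈ 2.16 ng/mL

2.16 ng/mL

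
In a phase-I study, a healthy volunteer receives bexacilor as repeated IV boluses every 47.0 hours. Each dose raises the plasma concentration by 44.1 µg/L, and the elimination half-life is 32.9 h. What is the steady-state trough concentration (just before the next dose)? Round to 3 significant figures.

k = ln 2 / 32.9 = 0.02107 h⁻¹
Fraction remaining after one interval: e^(−kτ) = e^(−0.02107 × 47.0) = 0.3715
R = 1 / (1 − 0.3715) = 1.591
Css,max = 44.1 × 1.591 = 70.17 µg/L
Css,min = Css,max × e^(−kτ) = 70.17 × 0.3715 ≈ 26.1 µg/L

26.1 µg/L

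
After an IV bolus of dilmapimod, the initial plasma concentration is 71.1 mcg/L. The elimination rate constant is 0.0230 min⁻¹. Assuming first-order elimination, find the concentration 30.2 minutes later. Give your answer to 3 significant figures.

C(t) = C₀ e^(−kt) = 71.1 × e^(−0.02300 × 30.2) = 71.1 × e^(−0.6946) = 71.1 × 0.4993 ≈ 35.5 mcg/L

35.5 mcg/L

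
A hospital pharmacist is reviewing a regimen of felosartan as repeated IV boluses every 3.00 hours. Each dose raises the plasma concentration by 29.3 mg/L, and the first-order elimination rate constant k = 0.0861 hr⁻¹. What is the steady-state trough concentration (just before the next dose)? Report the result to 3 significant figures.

99.4 mg/L

Fraction remaining after one interval: e^(−kτ) = e^(−0.08610 × 3.00) = 0.7724
R = 1 / (1 − 0.7724) = 4.393
Css,max = 29.3 × 4.393 = 128.7 mg/L
Css,min = Css,max × e^(−kτ) = 128.7 × 0.7724 ≈ 99.4 mg/L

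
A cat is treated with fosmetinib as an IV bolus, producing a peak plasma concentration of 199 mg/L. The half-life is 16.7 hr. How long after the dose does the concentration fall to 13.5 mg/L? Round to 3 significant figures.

k = ln 2 / 16.7 = 0.04151 hr⁻¹
C(t) = C₀ e^(−kt)  ⇒  t = ln(C₀/C) / k
t = ln(199/13.5) / 0.04151 = 2.691 / 0.04151 ≈ 64.8 hours

64.8 hours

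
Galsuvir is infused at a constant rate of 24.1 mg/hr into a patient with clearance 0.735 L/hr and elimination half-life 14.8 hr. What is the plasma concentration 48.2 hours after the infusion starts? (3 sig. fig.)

29.4 mg/L

Css = rate / CL = 24.1 / 0.735 = 32.79 mg/L
k = ln 2 / 14.8 = 0.04683 hr⁻¹
C(t) = Css (1 − e^(−kt)) = 32.79 × (1 − e^(−2.257)) = 32.79 × 0.8954 ≈ 29.4 mg/L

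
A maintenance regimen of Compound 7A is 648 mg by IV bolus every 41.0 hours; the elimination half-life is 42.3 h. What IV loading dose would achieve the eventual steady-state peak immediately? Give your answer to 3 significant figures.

1320 mg

k = ln 2 / 42.3 = 0.01639 h⁻¹
Accumulation ratio R = 1 / (1 − e^(−kτ)) = 1 / (1 − e^(−0.01639×41.0)) = 1 / (1 − 0.5108) = 2.044
Loading dose = maintenance dose × R = 648 × 2.044 ≈ 1320 mg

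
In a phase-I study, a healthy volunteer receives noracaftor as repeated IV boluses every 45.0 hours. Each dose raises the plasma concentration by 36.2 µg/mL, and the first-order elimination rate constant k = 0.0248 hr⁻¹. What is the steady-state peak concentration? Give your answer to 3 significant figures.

53.8 µg/mL

Fraction remaining after one interval: e^(−kτ) = e^(−0.02480 × 45.0) = 0.3276
R = 1 / (1 − 0.3276) = 1.487
Css,max = 36.2 × 1.487 ≈ 53.8 µg/mL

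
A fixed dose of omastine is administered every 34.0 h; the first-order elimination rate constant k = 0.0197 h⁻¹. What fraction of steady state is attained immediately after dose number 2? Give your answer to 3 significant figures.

f_n = 1 − e^(−nkτ) = 1 − e^(−2 × 0.01970 × 34.0) = 1 − e^(−1.340) = 1 − 0.2620 ≈ 0.738

0.738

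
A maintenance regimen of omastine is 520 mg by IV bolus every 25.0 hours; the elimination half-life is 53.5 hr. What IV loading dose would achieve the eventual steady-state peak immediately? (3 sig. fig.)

k = ln 2 / 53.5 = 0.01296 hr⁻¹
Accumulation ratio R = 1 / (1 − e^(−kτ)) = 1 / (1 − e^(−0.01296×25.0)) = 1 / (1 − 0.7233) = 3.614
Loading dose = maintenance dose × R = 520 × 3.614 ≈ 1880 mg

1880 mg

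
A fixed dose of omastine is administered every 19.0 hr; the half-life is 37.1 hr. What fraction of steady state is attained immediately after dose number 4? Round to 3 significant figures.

0.758

k = ln 2 / 37.1 = 0.01868 hr⁻¹
f_n = 1 − e^(−nkτ) = 1 − e^(−4 × 0.01868 × 19.0) = 1 − e^(−1.420) = 1 − 0.2417 ≈ 0.758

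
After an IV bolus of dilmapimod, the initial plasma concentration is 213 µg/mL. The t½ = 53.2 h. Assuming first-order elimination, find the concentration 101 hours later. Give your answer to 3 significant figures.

k = ln 2 / 53.2 = 0.01303 h⁻¹
101 h is 1.898 half-lives, so C = 213 × (1/2)^1.898 = 213 × 0.2682 ≈ 57.1 µg/mL

57.1 µg/mL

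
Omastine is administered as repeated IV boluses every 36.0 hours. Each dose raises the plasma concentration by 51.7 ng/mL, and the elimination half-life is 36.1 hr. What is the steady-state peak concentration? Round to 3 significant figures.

k = ln 2 / 36.1 = 0.01920 hr⁻¹
Fraction remaining after one interval: e^(−kτ) = e^(−0.01920 × 36.0) = 0.5010
R = 1 / (1 − 0.5010) = 2.004
Css,max = 51.7 × 2.004 ≈ 104 ng/mL

104 ng/mL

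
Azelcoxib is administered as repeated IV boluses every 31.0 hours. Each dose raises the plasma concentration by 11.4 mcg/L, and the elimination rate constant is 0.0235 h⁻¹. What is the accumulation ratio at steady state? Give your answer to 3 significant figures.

1.93

Fraction remaining after one interval: e^(−kτ) = e^(−0.02350 × 31.0) = 0.4826
R = 1 / (1 − 0.4826) = 1 / 0.5174 ≈ 1.93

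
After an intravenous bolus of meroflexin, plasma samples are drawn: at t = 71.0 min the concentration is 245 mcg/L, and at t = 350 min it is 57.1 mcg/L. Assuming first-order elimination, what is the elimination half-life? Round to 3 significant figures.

133 minutes

k = ln(C₁/C₂) / (t₂ − t₁) = ln(245/57.1) / (350 − 71.0)
  = 1.456 / 279.0 = 0.005220 min⁻¹
t½ = ln 2 / k = ln 2 / 0.005220 ≈ 133 minutes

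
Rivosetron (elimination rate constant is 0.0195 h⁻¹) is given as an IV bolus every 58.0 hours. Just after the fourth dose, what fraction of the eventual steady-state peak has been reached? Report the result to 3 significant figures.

f_n = 1 − e^(−nkτ) = 1 − e^(−4 × 0.01950 × 58.0) = 1 − e^(−4.524) = 1 − 0.01085 ≈ 0.989

0.989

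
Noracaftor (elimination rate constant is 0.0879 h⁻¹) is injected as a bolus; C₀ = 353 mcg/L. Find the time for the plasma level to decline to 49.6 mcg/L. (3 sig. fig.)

C(t) = C₀ e^(−kt)  ⇒  t = ln(C₀/C) / k
t = ln(353/49.6) / 0.08790 = 1.962 / 0.08790 ≈ 22.3 hours

22.3 hours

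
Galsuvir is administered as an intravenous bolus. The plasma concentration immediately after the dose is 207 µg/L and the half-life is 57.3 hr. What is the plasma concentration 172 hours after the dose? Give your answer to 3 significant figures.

k = ln 2 / 57.3 = 0.01210 hr⁻¹
C(t) = C₀ e^(−kt) = 207 × e^(−0.01210 × 172) = 207 × e^(−2.081) = 207 × 0.1248 ≈ 25.8 µg/L

25.8 µg/L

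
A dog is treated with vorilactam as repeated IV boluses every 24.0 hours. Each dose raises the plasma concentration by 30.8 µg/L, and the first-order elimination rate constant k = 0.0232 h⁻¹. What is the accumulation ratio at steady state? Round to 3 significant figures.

Fraction remaining after one interval: e^(−kτ) = e^(−0.02320 × 24.0) = 0.5730
R = 1 / (1 − 0.5730) = 1 / 0.4270 ≈ 2.34

2.34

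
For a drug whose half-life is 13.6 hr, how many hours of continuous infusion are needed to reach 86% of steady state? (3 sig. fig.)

k = ln 2 / 13.6 = 0.05097 hr⁻¹
f = 1 − e^(−kt)  ⇒  t = −ln(1 − f) / k
t = −ln(1 − 0.86) / 0.05097 = 1.966 / 0.05097 ≈ 38.6 hours

38.6 hours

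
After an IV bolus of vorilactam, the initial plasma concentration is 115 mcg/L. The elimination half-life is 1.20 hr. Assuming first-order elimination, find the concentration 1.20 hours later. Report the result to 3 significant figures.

57.5 mcg/L

k = ln 2 / 1.20 = 0.5776 hr⁻¹
C(t) = C₀ e^(−kt) = 115 × e^(−0.5776 × 1.20) = 115 × e^(−0.6931) = 115 × 0.5000 ≈ 57.5 mcg/L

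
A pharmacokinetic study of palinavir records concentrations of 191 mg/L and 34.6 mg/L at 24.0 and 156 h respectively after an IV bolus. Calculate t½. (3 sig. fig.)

k = ln(C₁/C₂) / (t₂ − t₁) = ln(191/34.6) / (156 − 24.0)
  = 1.708 / 132.0 = 0.01294 h⁻¹
t½ = ln 2 / k = ln 2 / 0.01294 ≈ 53.6 hours

53.6 hours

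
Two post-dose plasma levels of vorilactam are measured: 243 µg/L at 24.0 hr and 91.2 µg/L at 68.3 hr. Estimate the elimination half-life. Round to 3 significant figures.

k = ln(C₁/C₂) / (t₂ − t₁) = ln(243/91.2) / (68.3 − 24.0)
  = 0.9800 / 44.30 = 0.02212 hr⁻¹
t½ = ln 2 / k = ln 2 / 0.02212 ≈ 31.3 hours

31.3 hours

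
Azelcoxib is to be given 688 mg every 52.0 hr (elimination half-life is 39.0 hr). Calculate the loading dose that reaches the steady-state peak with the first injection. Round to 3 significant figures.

1140 mg

k = ln 2 / 39.0 = 0.01777 hr⁻¹
Accumulation ratio R = 1 / (1 − e^(−kτ)) = 1 / (1 − e^(−0.01777×52.0)) = 1 / (1 − 0.3969) = 1.658
Loading dose = maintenance dose × R = 688 × 1.658 ≈ 1140 mg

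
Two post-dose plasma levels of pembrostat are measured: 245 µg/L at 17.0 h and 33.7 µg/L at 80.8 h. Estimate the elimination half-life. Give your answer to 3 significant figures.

k = ln(C₁/C₂) / (t₂ − t₁) = ln(245/33.7) / (80.8 − 17.0)
  = 1.984 / 63.80 = 0.03109 h⁻¹
t½ = ln 2 / k = ln 2 / 0.03109 ≈ 22.3 hours

22.3 hours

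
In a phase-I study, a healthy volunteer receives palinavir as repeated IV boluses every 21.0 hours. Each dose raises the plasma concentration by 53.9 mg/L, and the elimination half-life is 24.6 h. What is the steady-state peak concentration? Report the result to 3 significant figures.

k = ln 2 / 24.6 = 0.02818 h⁻¹
Fraction remaining after one interval: e^(−kτ) = e^(−0.02818 × 21.0) = 0.5534
R = 1 / (1 − 0.5534) = 2.239
Css,max = 53.9 × 2.239 ≈ 121 mg/L

121 mg/L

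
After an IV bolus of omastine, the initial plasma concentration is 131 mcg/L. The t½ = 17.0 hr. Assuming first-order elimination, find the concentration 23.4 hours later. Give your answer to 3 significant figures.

k = ln 2 / 17.0 = 0.04077 hr⁻¹
23.4 hr is 1.376 half-lives, so C = 131 × (1/2)^1.376 = 131 × 0.3852 ≈ 50.5 mcg/L

50.5 mcg/L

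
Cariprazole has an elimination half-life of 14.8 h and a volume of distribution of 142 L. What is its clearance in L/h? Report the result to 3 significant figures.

6.65 L/h

k = ln 2 / t½ = ln 2 / 14.8 = 0.04683 h⁻¹
CL = k · V = 0.04683 × 142 ≈ 6.65 L/h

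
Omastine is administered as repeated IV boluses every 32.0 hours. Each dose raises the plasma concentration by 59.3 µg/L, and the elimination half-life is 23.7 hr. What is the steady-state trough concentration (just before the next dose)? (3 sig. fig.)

k = ln 2 / 23.7 = 0.02925 hr⁻¹
Fraction remaining after one interval: e^(−kτ) = e^(−0.02925 × 32.0) = 0.3922
R = 1 / (1 − 0.3922) = 1.645
Css,max = 59.3 × 1.645 = 97.57 µg/L
Css,min = Css,max × e^(−kτ) = 97.57 × 0.3922 ≈ 38.3 µg/L

38.3 µg/L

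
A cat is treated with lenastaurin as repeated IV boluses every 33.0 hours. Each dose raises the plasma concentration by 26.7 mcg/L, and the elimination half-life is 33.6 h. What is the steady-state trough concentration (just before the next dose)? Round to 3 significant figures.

k = ln 2 / 33.6 = 0.02063 h⁻¹
Fraction remaining after one interval: e^(−kτ) = e^(−0.02063 × 33.0) = 0.5062
R = 1 / (1 − 0.5062) = 2.025
Css,max = 26.7 × 2.025 = 54.07 mcg/L
Css,min = Css,max × e^(−kτ) = 54.07 × 0.5062 ≈ 27.4 mcg/L

27.4 mcg/L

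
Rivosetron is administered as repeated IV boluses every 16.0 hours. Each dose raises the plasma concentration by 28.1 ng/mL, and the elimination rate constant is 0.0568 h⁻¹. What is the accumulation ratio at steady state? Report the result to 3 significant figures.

Fraction remaining after one interval: e^(−kτ) = e^(−0.05680 × 16.0) = 0.4030
R = 1 / (1 − 0.4030) = 1 / 0.5970 ≈ 1.68

1.68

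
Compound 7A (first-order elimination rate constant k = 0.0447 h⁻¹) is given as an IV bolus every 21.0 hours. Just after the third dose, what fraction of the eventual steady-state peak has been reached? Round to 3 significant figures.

f_n = 1 − e^(−nkτ) = 1 − e^(−3 × 0.04470 × 21.0) = 1 − e^(−2.816) = 1 − 0.05984 ≈ 0.940

0.940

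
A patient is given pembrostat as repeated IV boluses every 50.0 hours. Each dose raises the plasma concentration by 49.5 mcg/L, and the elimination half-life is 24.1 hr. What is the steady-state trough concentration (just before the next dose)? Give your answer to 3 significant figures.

k = ln 2 / 24.1 = 0.02876 hr⁻¹
Fraction remaining after one interval: e^(−kτ) = e^(−0.02876 × 50.0) = 0.2374
R = 1 / (1 − 0.2374) = 1.311
Css,max = 49.5 × 1.311 = 64.91 mcg/L
Css,min = Css,max × e^(−kτ) = 64.91 × 0.2374 ≈ 15.4 mcg/L

15.4 mcg/L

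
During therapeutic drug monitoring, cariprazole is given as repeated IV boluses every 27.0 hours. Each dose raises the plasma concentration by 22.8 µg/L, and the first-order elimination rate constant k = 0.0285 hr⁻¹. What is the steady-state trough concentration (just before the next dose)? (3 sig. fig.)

19.7 µg/L

Fraction remaining after one interval: e^(−kτ) = e^(−0.02850 × 27.0) = 0.4632
R = 1 / (1 − 0.4632) = 1.863
Css,max = 22.8 × 1.863 = 42.48 µg/L
Css,min = Css,max × e^(−kτ) = 42.48 × 0.4632 ≈ 19.7 µg/L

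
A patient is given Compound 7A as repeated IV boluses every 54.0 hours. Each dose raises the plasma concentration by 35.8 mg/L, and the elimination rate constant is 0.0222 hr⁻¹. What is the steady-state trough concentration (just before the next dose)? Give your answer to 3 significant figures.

15.5 mg/L

Fraction remaining after one interval: e^(−kτ) = e^(−0.02220 × 54.0) = 0.3016
R = 1 / (1 − 0.3016) = 1.432
Css,max = 35.8 × 1.432 = 51.26 mg/L
Css,min = Css,max × e^(−kτ) = 51.26 × 0.3016 ≈ 15.5 mg/L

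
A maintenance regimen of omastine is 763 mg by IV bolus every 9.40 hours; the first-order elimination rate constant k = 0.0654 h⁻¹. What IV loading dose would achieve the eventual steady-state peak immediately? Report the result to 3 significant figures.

1660 mg

Accumulation ratio R = 1 / (1 − e^(−kτ)) = 1 / (1 − e^(−0.06540×9.40)) = 1 / (1 − 0.5408) = 2.178
Loading dose = maintenance dose × R = 763 × 2.178 ≈ 1660 mg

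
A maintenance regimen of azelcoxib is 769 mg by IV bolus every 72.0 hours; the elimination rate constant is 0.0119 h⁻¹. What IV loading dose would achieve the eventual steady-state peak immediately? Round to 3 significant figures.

1340 mg

Accumulation ratio R = 1 / (1 − e^(−kτ)) = 1 / (1 − e^(−0.01190×72.0)) = 1 / (1 − 0.4245) = 1.738
Loading dose = maintenance dose × R = 769 × 1.738 ≈ 1340 mg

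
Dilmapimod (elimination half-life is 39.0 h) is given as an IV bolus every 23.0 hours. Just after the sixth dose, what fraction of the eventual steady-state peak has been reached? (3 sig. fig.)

k = ln 2 / 39.0 = 0.01777 h⁻¹
f_n = 1 − e^(−nkτ) = 1 − e^(−6 × 0.01777 × 23.0) = 1 − e^(−2.453) = 1 − 0.08606 ≈ 0.914

0.914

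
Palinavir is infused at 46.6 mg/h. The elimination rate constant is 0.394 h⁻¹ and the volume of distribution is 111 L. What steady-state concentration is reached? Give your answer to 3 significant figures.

CL = k · V = 0.394 × 111 = 43.73 L/h
Css = rate / CL = 46.6 / 43.73 ≈ 1.07 µg/mL

1.07 µg/mL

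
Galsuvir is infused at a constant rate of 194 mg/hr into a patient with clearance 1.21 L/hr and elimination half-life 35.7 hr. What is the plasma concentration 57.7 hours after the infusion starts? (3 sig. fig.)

108 µg/mL

Css = rate / CL = 194 / 1.21 = 160.3 µg/mL
k = ln 2 / 35.7 = 0.01942 hr⁻¹
C(t) = Css (1 − e^(−kt)) = 160.3 × (1 − e^(−1.120)) = 160.3 × 0.6738 ≈ 108 µg/mL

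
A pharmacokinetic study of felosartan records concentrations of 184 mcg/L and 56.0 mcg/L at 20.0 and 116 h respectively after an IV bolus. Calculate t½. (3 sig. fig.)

55.9 hours

k = ln(C₁/C₂) / (t₂ − t₁) = ln(184/56.0) / (116 − 20.0)
  = 1.190 / 96.00 = 0.01239 h⁻¹
t½ = ln 2 / k = ln 2 / 0.01239 ≈ 55.9 hours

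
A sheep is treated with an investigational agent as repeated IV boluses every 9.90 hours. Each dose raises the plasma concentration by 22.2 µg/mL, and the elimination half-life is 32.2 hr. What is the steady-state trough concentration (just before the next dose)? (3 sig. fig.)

k = ln 2 / 32.2 = 0.02153 hr⁻¹
Fraction remaining after one interval: e^(−kτ) = e^(−0.02153 × 9.90) = 0.8081
R = 1 / (1 − 0.8081) = 5.210
Css,max = 22.2 × 5.210 = 115.7 µg/mL
Css,min = Css,max × e^(−kτ) = 115.7 × 0.8081 ≈ 93.5 µg/mL

93.5 µg/mL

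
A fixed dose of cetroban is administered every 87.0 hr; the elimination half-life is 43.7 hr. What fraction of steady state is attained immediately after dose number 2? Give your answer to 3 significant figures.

k = ln 2 / 43.7 = 0.01586 hr⁻¹
f_n = 1 − e^(−nkτ) = 1 − e^(−2 × 0.01586 × 87.0) = 1 − e^(−2.760) = 1 − 0.06330 ≈ 0.937

0.937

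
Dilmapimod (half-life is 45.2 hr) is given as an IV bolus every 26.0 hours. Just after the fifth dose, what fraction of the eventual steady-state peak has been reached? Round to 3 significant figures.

0.864

k = ln 2 / 45.2 = 0.01534 hr⁻¹
f_n = 1 − e^(−nkτ) = 1 − e^(−5 × 0.01534 × 26.0) = 1 − e^(−1.994) = 1 − 0.1362 ≈ 0.864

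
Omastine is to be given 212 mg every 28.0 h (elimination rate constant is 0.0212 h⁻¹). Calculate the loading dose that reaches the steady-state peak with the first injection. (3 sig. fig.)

474 mg

Accumulation ratio R = 1 / (1 − e^(−kτ)) = 1 / (1 − e^(−0.02120×28.0)) = 1 / (1 − 0.5523) = 2.234
Loading dose = maintenance dose × R = 212 × 2.234 ≈ 474 mg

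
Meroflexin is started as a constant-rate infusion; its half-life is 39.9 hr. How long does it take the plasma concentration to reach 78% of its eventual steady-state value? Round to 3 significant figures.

87.2 hours

k = ln 2 / 39.9 = 0.01737 hr⁻¹
f = 1 − e^(−kt)  ⇒  t = −ln(1 − f) / k
t = −ln(1 − 0.78) / 0.01737 = 1.514 / 0.01737 ≈ 87.2 hours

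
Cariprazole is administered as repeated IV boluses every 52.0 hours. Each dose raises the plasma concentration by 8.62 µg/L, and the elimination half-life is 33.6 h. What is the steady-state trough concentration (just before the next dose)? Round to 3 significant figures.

4.48 µg/L

k = ln 2 / 33.6 = 0.02063 h⁻¹
Fraction remaining after one interval: e^(−kτ) = e^(−0.02063 × 52.0) = 0.3421
R = 1 / (1 − 0.3421) = 1.520
Css,max = 8.62 × 1.520 = 13.10 µg/L
Css,min = Css,max × e^(−kτ) = 13.10 × 0.3421 ≈ 4.48 µg/L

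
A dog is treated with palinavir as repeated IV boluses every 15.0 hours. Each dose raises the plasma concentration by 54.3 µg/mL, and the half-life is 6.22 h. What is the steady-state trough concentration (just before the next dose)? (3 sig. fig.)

k = ln 2 / 6.22 = 0.1114 h⁻¹
Fraction remaining after one interval: e^(−kτ) = e^(−0.1114 × 15.0) = 0.1880
R = 1 / (1 − 0.1880) = 1.231
Css,max = 54.3 × 1.231 = 66.87 µg/mL
Css,min = Css,max × e^(−kτ) = 66.87 × 0.1880 ≈ 12.6 µg/mL

12.6 µg/mL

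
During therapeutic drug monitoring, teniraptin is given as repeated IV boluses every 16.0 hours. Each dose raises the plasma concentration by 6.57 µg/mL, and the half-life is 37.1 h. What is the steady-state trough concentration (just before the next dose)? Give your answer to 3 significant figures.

k = ln 2 / 37.1 = 0.01868 h⁻¹
Fraction remaining after one interval: e^(−kτ) = e^(−0.01868 × 16.0) = 0.7416
R = 1 / (1 − 0.7416) = 3.870
Css,max = 6.57 × 3.870 = 25.43 µg/mL
Css,min = Css,max × e^(−kτ) = 25.43 × 0.7416 ≈ 18.9 µg/mL

18.9 µg/mL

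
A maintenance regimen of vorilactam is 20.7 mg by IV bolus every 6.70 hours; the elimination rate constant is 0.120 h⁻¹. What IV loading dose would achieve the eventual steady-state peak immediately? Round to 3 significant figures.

Accumulation ratio R = 1 / (1 − e^(−kτ)) = 1 / (1 − e^(−0.1200×6.70)) = 1 / (1 − 0.4475) = 1.810
Loading dose = maintenance dose × R = 20.7 × 1.810 ≈ 37.5 mg

37.5 mg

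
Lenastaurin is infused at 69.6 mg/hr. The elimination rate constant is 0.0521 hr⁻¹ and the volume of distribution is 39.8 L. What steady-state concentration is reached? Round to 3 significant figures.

33.6 mg/L

CL = k · V = 0.0521 × 39.8 = 2.074 L/hr
Css = rate / CL = 69.6 / 2.074 ≈ 33.6 mg/L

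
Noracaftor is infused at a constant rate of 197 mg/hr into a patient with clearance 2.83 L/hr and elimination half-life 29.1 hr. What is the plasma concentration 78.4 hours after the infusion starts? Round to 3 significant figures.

58.9 mg/L

Css = rate / CL = 197 / 2.83 = 69.61 mg/L
k = ln 2 / 29.1 = 0.02382 hr⁻¹
C(t) = Css (1 − e^(−kt)) = 69.61 × (1 − e^(−1.867)) = 69.61 × 0.8455 ≈ 58.9 mg/L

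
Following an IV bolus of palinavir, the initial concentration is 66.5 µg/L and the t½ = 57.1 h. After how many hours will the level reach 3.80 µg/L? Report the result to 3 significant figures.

236 hours

k = ln 2 / 57.1 = 0.01214 h⁻¹
C(t) = C₀ e^(−kt)  ⇒  t = ln(C₀/C) / k
t = ln(66.5/3.80) / 0.01214 = 2.862 / 0.01214 ≈ 236 hours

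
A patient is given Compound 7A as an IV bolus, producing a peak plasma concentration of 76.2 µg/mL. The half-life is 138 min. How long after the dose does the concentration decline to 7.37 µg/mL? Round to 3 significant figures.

465 minutes

k = ln 2 / 138 = 0.005023 min⁻¹
C(t) = C₀ e^(−kt)  ⇒  t = ln(C₀/C) / k
t = ln(76.2/7.37) / 0.005023 = 2.336 / 0.005023 ≈ 465 minutes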